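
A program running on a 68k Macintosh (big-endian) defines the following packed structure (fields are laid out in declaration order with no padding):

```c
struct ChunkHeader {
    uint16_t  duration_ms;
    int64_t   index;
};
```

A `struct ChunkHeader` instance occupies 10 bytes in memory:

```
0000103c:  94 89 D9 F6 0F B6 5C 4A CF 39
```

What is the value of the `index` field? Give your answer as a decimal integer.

-2740986047301497031

`index` follows `duration_ms` (2 bytes), so it starts at byte offset 2 and occupies 8 bytes.
Bytes at offsets 2..9: D9 F6 0F B6 5C 4A CF 39.
In big-endian order the high byte comes first in memory.
The bytes are already most-significant first: 0xD9F60FB65C4ACF39.
Top bit is set, so as a signed 64-bit value this is 0xD9F60FB65C4ACF39 − 2^64 = -2740986047301497031.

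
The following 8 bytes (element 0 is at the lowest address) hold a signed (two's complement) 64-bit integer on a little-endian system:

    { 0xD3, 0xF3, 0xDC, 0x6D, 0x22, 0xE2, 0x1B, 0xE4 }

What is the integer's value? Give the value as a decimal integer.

-2009764171190832173

In little-endian order the low byte comes first in memory.
Reassemble most-significant byte first: E4 1B E2 22 6D DC F3 D3 → 0xE41BE2226DDCF3D3.
Top bit is set, so as a signed 64-bit value this is 0xE41BE2226DDCF3D3 − 2^64 = -2009764171190832173.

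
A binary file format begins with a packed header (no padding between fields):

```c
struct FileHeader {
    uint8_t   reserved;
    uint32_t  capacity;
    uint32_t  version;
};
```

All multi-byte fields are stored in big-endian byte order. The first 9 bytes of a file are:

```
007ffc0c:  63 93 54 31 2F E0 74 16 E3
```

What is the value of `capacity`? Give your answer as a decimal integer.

`capacity` follows `reserved` (1 byte), so it starts at byte offset 1 and occupies 4 bytes.
Bytes at offsets 1..4: 93 54 31 2F.
Big-endian: lowest address holds the most-significant byte.
The bytes are already most-significant first: 0x9354312F.
0x9354312F = 2471768367.

2471768367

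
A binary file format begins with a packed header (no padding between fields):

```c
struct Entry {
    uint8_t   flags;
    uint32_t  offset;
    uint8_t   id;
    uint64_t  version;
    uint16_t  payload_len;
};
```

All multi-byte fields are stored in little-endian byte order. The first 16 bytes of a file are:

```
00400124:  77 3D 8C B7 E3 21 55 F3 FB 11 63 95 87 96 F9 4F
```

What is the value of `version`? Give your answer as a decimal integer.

`version` follows `flags` (1 B), `offset` (4 B), `id` (1 B), so it starts at offset 1 + 4 + 1 = 6 and occupies 8 bytes.
Bytes at offsets 6..13: 55 F3 FB 11 63 95 87 96.
In little-endian order the low byte comes first in memory.
Reassemble most-significant byte first: 96 87 95 63 11 FB F3 55 → 0x9687956311FBF355.
0x9687956311FBF355 = 10846802480281154389.

10846802480281154389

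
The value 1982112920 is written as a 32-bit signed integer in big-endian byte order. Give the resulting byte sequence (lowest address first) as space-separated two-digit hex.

1982112920 in hexadecimal, padded to 32 bits, is 0x7624A498.
Split into bytes (most-significant first): 76 24 A4 98.
Big-endian: lowest address holds the most-significant byte.
So the memory order matches the most-significant-first order: 76 24 A4 98.

76 24 A4 98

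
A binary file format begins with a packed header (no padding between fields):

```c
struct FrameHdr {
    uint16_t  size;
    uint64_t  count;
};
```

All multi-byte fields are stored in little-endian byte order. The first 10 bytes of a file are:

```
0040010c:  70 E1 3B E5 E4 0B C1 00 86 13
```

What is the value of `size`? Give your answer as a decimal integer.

57712

`size` is the first field, at byte offset 0, occupying 2 bytes.
Bytes at offsets 0..1: 70 E1.
Little-endian: lowest address holds the least-significant byte.
Reassemble most-significant byte first: E1 70 → 0xE170.
0xE170 = 57712.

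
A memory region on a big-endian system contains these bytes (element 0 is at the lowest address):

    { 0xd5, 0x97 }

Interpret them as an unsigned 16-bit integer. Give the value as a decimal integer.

54679

In big-endian order the high byte comes first in memory.
The bytes are already most-significant first: 0xD597.
0xD597 = 54679.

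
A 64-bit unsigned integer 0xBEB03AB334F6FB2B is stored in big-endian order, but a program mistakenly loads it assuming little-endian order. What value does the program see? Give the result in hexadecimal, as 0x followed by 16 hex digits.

Stored big-endian, the bytes at ascending addresses are BE B0 3A B3 34 F6 FB 2B.
Read back as little-endian, the first byte is least significant, giving 0x2BFBF634B33AB0BE.

0x2BFBF634B33AB0BE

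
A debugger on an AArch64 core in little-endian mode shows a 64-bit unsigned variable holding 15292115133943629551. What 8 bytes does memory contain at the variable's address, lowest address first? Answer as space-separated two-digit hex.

15292115133943629551 in hexadecimal, padded to 64 bits, is 0xD43881B17715C6EF.
Split into bytes (most-significant first): D4 38 81 B1 77 15 C6 EF.
In little-endian order the low byte comes first in memory.
So at ascending addresses the bytes are EF C6 15 77 B1 81 38 D4.

EF C6 15 77 B1 81 38 D4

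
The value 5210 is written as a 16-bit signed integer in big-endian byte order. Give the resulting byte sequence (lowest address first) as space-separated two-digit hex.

14 5A

5210 in hexadecimal, padded to 16 bits, is 0x145A.
Split into bytes (most-significant first): 14 5A.
Big-endian stores the most-significant byte at the lowest address.
So the memory order matches the most-significant-first order: 14 5A.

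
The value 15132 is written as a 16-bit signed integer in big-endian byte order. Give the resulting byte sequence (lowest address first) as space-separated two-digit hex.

3B 1C

15132 in hexadecimal, padded to 16 bits, is 0x3B1C.
Split into bytes (most-significant first): 3B 1C.
In big-endian order the high byte comes first in memory.
So the memory order matches the most-significant-first order: 3B 1C.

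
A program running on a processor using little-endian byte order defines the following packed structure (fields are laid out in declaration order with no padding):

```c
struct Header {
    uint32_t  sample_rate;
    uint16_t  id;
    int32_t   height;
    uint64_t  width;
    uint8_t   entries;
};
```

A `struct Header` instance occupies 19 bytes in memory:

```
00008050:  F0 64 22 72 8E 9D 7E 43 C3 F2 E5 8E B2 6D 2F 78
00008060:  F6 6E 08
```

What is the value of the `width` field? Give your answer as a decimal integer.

7995710333542108901

`width` follows `sample_rate` (4 B), `id` (2 B), `height` (4 B), so it starts at offset 4 + 2 + 4 = 10 and occupies 8 bytes.
Bytes at offsets 10..17: E5 8E B2 6D 2F 78 F6 6E.
In little-endian order the low byte comes first in memory.
Reassemble most-significant byte first: 6E F6 78 2F 6D B2 8E E5 → 0x6EF6782F6DB28EE5.
0x6EF6782F6DB28EE5 = 7995710333542108901.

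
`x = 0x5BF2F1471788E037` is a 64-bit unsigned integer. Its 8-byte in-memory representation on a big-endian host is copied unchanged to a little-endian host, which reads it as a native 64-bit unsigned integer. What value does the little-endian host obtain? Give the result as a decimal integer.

4026367700441887323

Stored big-endian, the bytes at ascending addresses are 5B F2 F1 47 17 88 E0 37.
Read back as little-endian, the first byte is least significant, giving 0x37E0881747F1F25B.
0x37E0881747F1F25B = 4026367700441887323.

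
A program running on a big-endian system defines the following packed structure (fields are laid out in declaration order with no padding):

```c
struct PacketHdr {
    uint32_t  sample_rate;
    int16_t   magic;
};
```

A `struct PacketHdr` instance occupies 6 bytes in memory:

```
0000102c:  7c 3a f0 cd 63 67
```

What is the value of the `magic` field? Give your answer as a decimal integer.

`magic` follows `sample_rate` (4 bytes), so it starts at byte offset 4 and occupies 2 bytes.
Bytes at offsets 4..5: 63 67.
Big-endian: lowest address holds the most-significant byte.
The bytes are already most-significant first: 0x6367.
0x6367 = 25447.

25447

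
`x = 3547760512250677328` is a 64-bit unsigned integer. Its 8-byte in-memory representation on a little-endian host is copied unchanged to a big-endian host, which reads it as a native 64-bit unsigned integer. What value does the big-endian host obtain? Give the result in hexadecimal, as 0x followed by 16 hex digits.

0x5008DC98632D3C31

3547760512250677328 in 64-bit hexadecimal is 0x313C2D6398DC0850.
Stored little-endian, the bytes at ascending addresses are 50 08 DC 98 63 2D 3C 31.
Read back as big-endian, the last byte is least significant, giving 0x5008DC98632D3C31.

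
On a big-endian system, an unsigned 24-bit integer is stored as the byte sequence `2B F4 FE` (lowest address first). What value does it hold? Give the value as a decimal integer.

Big-endian: lowest address holds the most-significant byte.
The bytes are already most-significant first: 0x2BF4FE.
0x2BF4FE = 2880766.

2880766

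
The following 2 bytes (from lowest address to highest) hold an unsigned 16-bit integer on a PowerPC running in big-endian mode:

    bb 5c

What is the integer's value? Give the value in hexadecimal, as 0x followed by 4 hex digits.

0xBB5C

Big-endian stores the most-significant byte at the lowest address.
The bytes are already most-significant first: 0xBB5C.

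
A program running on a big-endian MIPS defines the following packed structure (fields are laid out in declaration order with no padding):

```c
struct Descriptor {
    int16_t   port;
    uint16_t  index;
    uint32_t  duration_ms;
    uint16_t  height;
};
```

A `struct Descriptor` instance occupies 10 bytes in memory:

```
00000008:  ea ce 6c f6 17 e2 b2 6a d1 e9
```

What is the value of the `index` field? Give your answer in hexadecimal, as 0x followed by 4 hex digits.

0x6CF6

`index` follows `port` (2 bytes), so it starts at byte offset 2 and occupies 2 bytes.
Bytes at offsets 2..3: 6C F6.
Big-endian: lowest address holds the most-significant byte.
The bytes are already most-significant first: 0x6CF6.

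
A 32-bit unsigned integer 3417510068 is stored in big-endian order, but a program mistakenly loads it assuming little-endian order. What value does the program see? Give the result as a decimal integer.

3020993483

3417510068 in 32-bit hexadecimal is 0xCBB310B4.
Stored big-endian, the bytes at ascending addresses are CB B3 10 B4.
Read back as little-endian, the first byte is least significant, giving 0xB410B3CB.
0xB410B3CB = 3020993483.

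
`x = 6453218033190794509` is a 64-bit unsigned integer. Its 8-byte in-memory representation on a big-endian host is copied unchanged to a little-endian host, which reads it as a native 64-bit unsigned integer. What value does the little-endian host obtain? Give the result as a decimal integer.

969816872330432089

6453218033190794509 in 64-bit hexadecimal is 0x598E6F9C4E7B750D.
Stored big-endian, the bytes at ascending addresses are 59 8E 6F 9C 4E 7B 75 0D.
Read back as little-endian, the first byte is least significant, giving 0x0D757B4E9C6F8E59.
0x0D757B4E9C6F8E59 = 969816872330432089.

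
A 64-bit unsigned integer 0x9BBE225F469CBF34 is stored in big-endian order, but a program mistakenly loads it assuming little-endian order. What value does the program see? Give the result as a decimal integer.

Stored big-endian, the bytes at ascending addresses are 9B BE 22 5F 46 9C BF 34.
Read back as little-endian, the first byte is least significant, giving 0x34BF9C465F22BE9B.
0x34BF9C465F22BE9B = 3800928436581744283.

3800928436581744283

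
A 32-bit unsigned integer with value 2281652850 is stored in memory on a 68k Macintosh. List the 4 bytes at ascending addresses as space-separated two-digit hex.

2281652850 in hexadecimal, padded to 32 bits, is 0x87FF4272.
Split into bytes (most-significant first): 87 FF 42 72.
Big-endian: lowest address holds the most-significant byte.
So the memory order matches the most-significant-first order: 87 FF 42 72.

87 FF 42 72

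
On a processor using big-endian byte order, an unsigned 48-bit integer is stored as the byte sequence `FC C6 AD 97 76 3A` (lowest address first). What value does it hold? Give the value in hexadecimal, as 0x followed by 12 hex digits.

0xFCC6AD97763A

Big-endian: lowest address holds the most-significant byte.
The bytes are already most-significant first: 0xFCC6AD97763A.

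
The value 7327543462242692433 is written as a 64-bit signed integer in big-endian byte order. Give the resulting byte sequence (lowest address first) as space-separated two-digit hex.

7327543462242692433 in hexadecimal, padded to 64 bits, is 0x65B0A9F4B7362D51.
Split into bytes (most-significant first): 65 B0 A9 F4 B7 36 2D 51.
Big-endian: lowest address holds the most-significant byte.
So the memory order matches the most-significant-first order: 65 B0 A9 F4 B7 36 2D 51.

65 B0 A9 F4 B7 36 2D 51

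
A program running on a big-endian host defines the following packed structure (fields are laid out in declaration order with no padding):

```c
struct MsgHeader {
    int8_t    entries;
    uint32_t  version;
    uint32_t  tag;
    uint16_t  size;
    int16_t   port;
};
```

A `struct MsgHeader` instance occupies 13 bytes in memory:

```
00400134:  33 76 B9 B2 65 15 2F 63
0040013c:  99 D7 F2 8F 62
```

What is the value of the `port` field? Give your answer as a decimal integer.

-28830

`port` follows `entries` (1 B), `version` (4 B), `tag` (4 B), `size` (2 B), so it starts at offset 1 + 4 + 4 + 2 = 11 and occupies 2 bytes.
Bytes at offsets 11..12: 8F 62.
Big-endian: lowest address holds the most-significant byte.
The bytes are already most-significant first: 0x8F62.
Top bit is set, so as a signed 16-bit value this is 0x8F62 − 2^16 = -28830.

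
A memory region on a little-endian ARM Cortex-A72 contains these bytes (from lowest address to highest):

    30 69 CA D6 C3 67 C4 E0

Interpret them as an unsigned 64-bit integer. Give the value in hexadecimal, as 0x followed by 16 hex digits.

0xE0C467C3D6CA6930

Little-endian: lowest address holds the least-significant byte.
Reassemble most-significant byte first: E0 C4 67 C3 D6 CA 69 30 → 0xE0C467C3D6CA6930.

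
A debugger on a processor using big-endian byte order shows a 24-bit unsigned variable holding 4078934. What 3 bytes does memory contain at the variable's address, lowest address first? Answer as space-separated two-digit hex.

4078934 in hexadecimal, padded to 24 bits, is 0x3E3D56.
Split into bytes (most-significant first): 3E 3D 56.
Big-endian stores the most-significant byte at the lowest address.
So the memory order matches the most-significant-first order: 3E 3D 56.

3E 3D 56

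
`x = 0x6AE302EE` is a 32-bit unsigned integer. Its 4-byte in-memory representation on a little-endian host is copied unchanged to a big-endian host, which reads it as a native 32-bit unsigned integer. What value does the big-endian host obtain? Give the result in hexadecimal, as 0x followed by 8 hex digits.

Stored little-endian, the bytes at ascending addresses are EE 02 E3 6A.
Read back as big-endian, the last byte is least significant, giving 0xEE02E36A.

0xEE02E36A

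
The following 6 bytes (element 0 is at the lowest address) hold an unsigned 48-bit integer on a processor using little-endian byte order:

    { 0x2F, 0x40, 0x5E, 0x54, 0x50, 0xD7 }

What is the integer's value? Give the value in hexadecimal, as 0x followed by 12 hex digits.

0xD750545E402F

In little-endian order the low byte comes first in memory.
Reassemble most-significant byte first: D7 50 54 5E 40 2F → 0xD750545E402F.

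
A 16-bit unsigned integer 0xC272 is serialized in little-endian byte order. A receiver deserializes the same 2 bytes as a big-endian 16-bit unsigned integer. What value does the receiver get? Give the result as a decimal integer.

29378

Stored little-endian, the bytes at ascending addresses are 72 C2.
Read back as big-endian, the last byte is least significant, giving 0x72C2.
0x72C2 = 29378.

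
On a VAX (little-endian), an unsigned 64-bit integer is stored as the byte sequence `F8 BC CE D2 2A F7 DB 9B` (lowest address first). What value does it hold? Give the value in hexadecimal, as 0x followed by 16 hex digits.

In little-endian order the low byte comes first in memory.
Reassemble most-significant byte first: 9B DB F7 2A D2 CE BC F8 → 0x9BDBF72AD2CEBCF8.

0x9BDBF72AD2CEBCF8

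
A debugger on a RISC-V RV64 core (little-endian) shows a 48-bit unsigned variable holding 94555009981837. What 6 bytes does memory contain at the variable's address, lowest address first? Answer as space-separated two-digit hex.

94555009981837 in hexadecimal, padded to 48 bits, is 0x55FF4DC81D8D.
Split into bytes (most-significant first): 55 FF 4D C8 1D 8D.
Little-endian stores the least-significant byte at the lowest address.
So at ascending addresses the bytes are 8D 1D C8 4D FF 55.

8D 1D C8 4D FF 55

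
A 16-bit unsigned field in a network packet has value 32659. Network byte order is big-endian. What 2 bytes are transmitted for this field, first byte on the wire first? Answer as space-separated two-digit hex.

7F 93

32659 in hexadecimal, padded to 16 bits, is 0x7F93.
Split into bytes (most-significant first): 7F 93.
Big-endian stores the most-significant byte at the lowest address.
So the memory order matches the most-significant-first order: 7F 93.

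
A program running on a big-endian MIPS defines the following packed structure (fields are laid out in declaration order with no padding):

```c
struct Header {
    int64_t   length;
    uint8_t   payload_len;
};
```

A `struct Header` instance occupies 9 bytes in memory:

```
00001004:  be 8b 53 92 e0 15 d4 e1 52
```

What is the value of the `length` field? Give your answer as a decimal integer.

`length` is the first field, at byte offset 0, occupying 8 bytes.
Bytes at offsets 0..7: BE 8B 53 92 E0 15 D4 E1.
Big-endian stores the most-significant byte at the lowest address.
The bytes are already most-significant first: 0xBE8B5392E015D4E1.
Top bit is set, so as a signed 64-bit value this is 0xBE8B5392E015D4E1 − 2^64 = -4716584294450604831.

-4716584294450604831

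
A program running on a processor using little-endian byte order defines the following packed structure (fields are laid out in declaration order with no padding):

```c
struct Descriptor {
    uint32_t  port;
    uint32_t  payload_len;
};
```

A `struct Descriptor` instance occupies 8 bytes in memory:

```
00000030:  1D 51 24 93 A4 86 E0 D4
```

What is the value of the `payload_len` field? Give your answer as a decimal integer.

3571484324

`payload_len` follows `port` (4 bytes), so it starts at byte offset 4 and occupies 4 bytes.
Bytes at offsets 4..7: A4 86 E0 D4.
Little-endian: lowest address holds the least-significant byte.
Reassemble most-significant byte first: D4 E0 86 A4 → 0xD4E086A4.
0xD4E086A4 = 3571484324.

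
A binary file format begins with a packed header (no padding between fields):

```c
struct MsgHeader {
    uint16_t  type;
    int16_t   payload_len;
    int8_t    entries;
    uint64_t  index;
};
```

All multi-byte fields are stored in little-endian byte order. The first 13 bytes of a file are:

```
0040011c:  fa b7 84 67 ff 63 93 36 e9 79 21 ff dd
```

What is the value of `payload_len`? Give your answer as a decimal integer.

26500

`payload_len` follows `type` (2 bytes), so it starts at byte offset 2 and occupies 2 bytes.
Bytes at offsets 2..3: 84 67.
Little-endian: lowest address holds the least-significant byte.
Reassemble most-significant byte first: 67 84 → 0x6784.
0x6784 = 26500.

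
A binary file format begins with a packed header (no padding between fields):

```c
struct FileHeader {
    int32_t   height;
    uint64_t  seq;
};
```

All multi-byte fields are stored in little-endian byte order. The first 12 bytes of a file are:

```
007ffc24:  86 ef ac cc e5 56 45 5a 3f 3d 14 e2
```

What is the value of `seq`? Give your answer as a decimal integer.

`seq` follows `height` (4 bytes), so it starts at byte offset 4 and occupies 8 bytes.
Bytes at offsets 4..11: E5 56 45 5A 3F 3D 14 E2.
Little-endian stores the least-significant byte at the lowest address.
Reassemble most-significant byte first: E2 14 3D 3F 5A 45 56 E5 → 0xE2143D3F5A4556E5.
0xE2143D3F5A4556E5 = 16290713094412654309.

16290713094412654309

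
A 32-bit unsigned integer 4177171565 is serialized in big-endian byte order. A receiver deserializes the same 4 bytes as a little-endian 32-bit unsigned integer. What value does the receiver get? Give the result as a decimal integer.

1838480120

4177171565 in 32-bit hexadecimal is 0xF8FA946D.
Stored big-endian, the bytes at ascending addresses are F8 FA 94 6D.
Read back as little-endian, the first byte is least significant, giving 0x6D94FAF8.
0x6D94FAF8 = 1838480120.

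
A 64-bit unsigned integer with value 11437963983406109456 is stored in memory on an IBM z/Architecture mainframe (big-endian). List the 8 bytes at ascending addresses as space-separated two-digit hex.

9E BB CF A4 58 A2 13 10

11437963983406109456 in hexadecimal, padded to 64 bits, is 0x9EBBCFA458A21310.
Split into bytes (most-significant first): 9E BB CF A4 58 A2 13 10.
Big-endian stores the most-significant byte at the lowest address.
So the memory order matches the most-significant-first order: 9E BB CF A4 58 A2 13 10.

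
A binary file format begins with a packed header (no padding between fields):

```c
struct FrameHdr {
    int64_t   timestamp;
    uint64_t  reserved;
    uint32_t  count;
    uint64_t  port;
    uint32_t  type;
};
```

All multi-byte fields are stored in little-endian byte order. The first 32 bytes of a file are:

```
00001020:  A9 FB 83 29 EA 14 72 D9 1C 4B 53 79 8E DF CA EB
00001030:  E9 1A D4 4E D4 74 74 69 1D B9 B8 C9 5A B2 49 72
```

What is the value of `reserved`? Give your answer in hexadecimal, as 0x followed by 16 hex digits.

0xEBCADF8E79534B1C

`reserved` follows `timestamp` (8 bytes), so it starts at byte offset 8 and occupies 8 bytes.
Bytes at offsets 8..15: 1C 4B 53 79 8E DF CA EB.
In little-endian order the low byte comes first in memory.
Reassemble most-significant byte first: EB CA DF 8E 79 53 4B 1C → 0xEBCADF8E79534B1C.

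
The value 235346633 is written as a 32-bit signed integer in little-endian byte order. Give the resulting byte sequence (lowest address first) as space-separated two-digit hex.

235346633 in hexadecimal, padded to 32 bits, is 0x0E071AC9.
Split into bytes (most-significant first): 0E 07 1A C9.
Little-endian stores the least-significant byte at the lowest address.
So at ascending addresses the bytes are C9 1A 07 0E.

C9 1A 07 0E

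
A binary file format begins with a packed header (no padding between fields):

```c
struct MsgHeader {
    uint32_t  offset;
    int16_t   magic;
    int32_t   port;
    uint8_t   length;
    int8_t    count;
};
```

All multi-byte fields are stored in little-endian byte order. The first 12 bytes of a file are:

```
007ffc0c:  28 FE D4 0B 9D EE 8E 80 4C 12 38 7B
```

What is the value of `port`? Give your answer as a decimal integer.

`port` follows `offset` (4 B), `magic` (2 B), so it starts at offset 4 + 2 = 6 and occupies 4 bytes.
Bytes at offsets 6..9: 8E 80 4C 12.
In little-endian order the low byte comes first in memory.
Reassemble most-significant byte first: 12 4C 80 8E → 0x124C808E.
0x124C808E = 307003534.

307003534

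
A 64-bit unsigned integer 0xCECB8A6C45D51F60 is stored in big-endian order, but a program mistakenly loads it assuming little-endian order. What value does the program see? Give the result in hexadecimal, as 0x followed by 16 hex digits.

Stored big-endian, the bytes at ascending addresses are CE CB 8A 6C 45 D5 1F 60.
Read back as little-endian, the first byte is least significant, giving 0x601FD5456C8ACBCE.

0x601FD5456C8ACBCE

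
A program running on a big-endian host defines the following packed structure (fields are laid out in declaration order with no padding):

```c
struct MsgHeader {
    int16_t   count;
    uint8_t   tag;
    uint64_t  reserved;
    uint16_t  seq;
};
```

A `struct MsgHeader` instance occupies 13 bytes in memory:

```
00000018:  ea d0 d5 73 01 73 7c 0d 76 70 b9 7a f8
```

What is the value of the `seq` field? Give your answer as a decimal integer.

`seq` follows `count` (2 B), `tag` (1 B), `reserved` (8 B), so it starts at offset 2 + 1 + 8 = 11 and occupies 2 bytes.
Bytes at offsets 11..12: 7A F8.
In big-endian order the high byte comes first in memory.
The bytes are already most-significant first: 0x7AF8.
0x7AF8 = 31480.

31480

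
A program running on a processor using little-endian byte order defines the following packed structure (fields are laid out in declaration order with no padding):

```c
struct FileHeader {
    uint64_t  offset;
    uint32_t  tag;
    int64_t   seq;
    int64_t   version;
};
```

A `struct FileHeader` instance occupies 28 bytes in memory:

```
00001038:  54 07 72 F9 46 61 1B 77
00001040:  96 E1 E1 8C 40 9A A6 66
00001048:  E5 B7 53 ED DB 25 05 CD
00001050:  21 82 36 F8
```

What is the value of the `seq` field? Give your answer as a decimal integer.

`seq` follows `offset` (8 B), `tag` (4 B), so it starts at offset 8 + 4 = 12 and occupies 8 bytes.
Bytes at offsets 12..19: 40 9A A6 66 E5 B7 53 ED.
Little-endian: lowest address holds the least-significant byte.
Reassemble most-significant byte first: ED 53 B7 E5 66 A6 9A 40 → 0xED53B7E566A69A40.
Top bit is set, so as a signed 64-bit value this is 0xED53B7E566A69A40 − 2^64 = -1345529667756058048.

-1345529667756058048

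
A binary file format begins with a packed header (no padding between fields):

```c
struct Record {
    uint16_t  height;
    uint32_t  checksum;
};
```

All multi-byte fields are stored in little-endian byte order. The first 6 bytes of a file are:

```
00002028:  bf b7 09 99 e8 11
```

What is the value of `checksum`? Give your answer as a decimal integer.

300456201

`checksum` follows `height` (2 bytes), so it starts at byte offset 2 and occupies 4 bytes.
Bytes at offsets 2..5: 09 99 E8 11.
In little-endian order the low byte comes first in memory.
Reassemble most-significant byte first: 11 E8 99 09 → 0x11E89909.
0x11E89909 = 300456201.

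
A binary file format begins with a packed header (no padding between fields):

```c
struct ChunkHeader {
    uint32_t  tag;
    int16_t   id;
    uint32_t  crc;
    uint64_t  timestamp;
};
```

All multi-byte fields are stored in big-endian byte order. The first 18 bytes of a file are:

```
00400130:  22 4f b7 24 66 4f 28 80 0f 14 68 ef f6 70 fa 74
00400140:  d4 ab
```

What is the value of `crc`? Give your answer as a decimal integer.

679481108

`crc` follows `tag` (4 B), `id` (2 B), so it starts at offset 4 + 2 = 6 and occupies 4 bytes.
Bytes at offsets 6..9: 28 80 0F 14.
Big-endian: lowest address holds the most-significant byte.
The bytes are already most-significant first: 0x28800F14.
0x28800F14 = 679481108.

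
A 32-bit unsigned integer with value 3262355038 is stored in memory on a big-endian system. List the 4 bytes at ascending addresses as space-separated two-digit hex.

3262355038 in hexadecimal, padded to 32 bits, is 0xC273965E.
Split into bytes (most-significant first): C2 73 96 5E.
Big-endian: lowest address holds the most-significant byte.
So the memory order matches the most-significant-first order: C2 73 96 5E.

C2 73 96 5E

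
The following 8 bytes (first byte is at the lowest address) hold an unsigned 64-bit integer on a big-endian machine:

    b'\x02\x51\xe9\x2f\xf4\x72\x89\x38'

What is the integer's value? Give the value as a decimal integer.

Big-endian stores the most-significant byte at the lowest address.
The bytes are already most-significant first: 0x0251E92FF4728938.
0x0251E92FF4728938 = 167171053363300664.

167171053363300664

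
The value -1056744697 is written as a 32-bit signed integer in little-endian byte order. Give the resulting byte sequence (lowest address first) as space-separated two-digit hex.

07 5B 03 C1

Two's complement of -1056744697 in 32 bits: 1056744697 = 0x3EFCA4F9; invert → 0xC1035B06; add 1 → 0xC1035B07.
Split into bytes (most-significant first): C1 03 5B 07.
Little-endian stores the least-significant byte at the lowest address.
So at ascending addresses the bytes are 07 5B 03 C1.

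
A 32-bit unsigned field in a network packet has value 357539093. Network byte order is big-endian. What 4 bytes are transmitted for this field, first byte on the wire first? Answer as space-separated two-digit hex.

357539093 in hexadecimal, padded to 32 bits, is 0x154F9D15.
Split into bytes (most-significant first): 15 4F 9D 15.
Big-endian: lowest address holds the most-significant byte.
So the memory order matches the most-significant-first order: 15 4F 9D 15.

15 4F 9D 15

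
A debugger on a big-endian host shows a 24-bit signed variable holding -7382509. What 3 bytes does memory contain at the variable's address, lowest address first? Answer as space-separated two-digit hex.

Two's complement of -7382509 in 24 bits: 7382509 = 0x70A5ED; invert → 0x8F5A12; add 1 → 0x8F5A13.
Split into bytes (most-significant first): 8F 5A 13.
Big-endian: lowest address holds the most-significant byte.
So the memory order matches the most-significant-first order: 8F 5A 13.

8F 5A 13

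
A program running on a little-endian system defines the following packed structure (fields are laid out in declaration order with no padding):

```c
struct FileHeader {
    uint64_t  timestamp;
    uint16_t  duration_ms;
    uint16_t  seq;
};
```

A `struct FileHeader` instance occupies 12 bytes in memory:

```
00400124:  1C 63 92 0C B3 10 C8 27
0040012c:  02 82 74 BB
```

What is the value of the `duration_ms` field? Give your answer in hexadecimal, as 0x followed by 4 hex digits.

`duration_ms` follows `timestamp` (8 bytes), so it starts at byte offset 8 and occupies 2 bytes.
Bytes at offsets 8..9: 02 82.
Little-endian stores the least-significant byte at the lowest address.
Reassemble most-significant byte first: 82 02 → 0x8202.

0x8202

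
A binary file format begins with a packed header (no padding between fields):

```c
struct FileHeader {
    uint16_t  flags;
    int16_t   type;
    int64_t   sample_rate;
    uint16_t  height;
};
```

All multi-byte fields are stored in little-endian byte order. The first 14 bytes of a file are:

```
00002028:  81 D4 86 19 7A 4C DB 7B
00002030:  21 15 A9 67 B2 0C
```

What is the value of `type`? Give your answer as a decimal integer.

6534

`type` follows `flags` (2 bytes), so it starts at byte offset 2 and occupies 2 bytes.
Bytes at offsets 2..3: 86 19.
Little-endian stores the least-significant byte at the lowest address.
Reassemble most-significant byte first: 19 86 → 0x1986.
0x1986 = 6534.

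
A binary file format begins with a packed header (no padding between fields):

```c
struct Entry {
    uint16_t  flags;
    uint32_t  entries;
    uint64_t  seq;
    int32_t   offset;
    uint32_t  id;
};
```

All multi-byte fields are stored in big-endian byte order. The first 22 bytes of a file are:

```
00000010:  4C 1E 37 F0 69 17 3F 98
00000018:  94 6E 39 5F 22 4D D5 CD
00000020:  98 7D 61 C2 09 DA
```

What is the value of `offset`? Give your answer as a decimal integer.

-707946371

`offset` follows `flags` (2 B), `entries` (4 B), `seq` (8 B), so it starts at offset 2 + 4 + 8 = 14 and occupies 4 bytes.
Bytes at offsets 14..17: D5 CD 98 7D.
Big-endian stores the most-significant byte at the lowest address.
The bytes are already most-significant first: 0xD5CD987D.
Top bit is set, so as a signed 32-bit value this is 0xD5CD987D − 2^32 = -707946371.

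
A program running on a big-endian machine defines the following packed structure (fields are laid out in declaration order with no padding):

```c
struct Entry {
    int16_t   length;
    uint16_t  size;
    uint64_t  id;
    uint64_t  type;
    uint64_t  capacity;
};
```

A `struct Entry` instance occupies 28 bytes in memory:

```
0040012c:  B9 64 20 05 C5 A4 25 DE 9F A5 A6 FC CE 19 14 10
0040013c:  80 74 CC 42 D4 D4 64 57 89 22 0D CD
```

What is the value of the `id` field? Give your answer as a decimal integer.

`id` follows `length` (2 B), `size` (2 B), so it starts at offset 2 + 2 = 4 and occupies 8 bytes.
Bytes at offsets 4..11: C5 A4 25 DE 9F A5 A6 FC.
In big-endian order the high byte comes first in memory.
The bytes are already most-significant first: 0xC5A425DE9FA5A6FC.
0xC5A425DE9FA5A6FC = 14241549559743751932.

14241549559743751932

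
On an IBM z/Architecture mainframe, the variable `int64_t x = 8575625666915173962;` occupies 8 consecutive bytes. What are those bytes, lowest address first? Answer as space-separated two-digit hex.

8575625666915173962 in hexadecimal, padded to 64 bits, is 0x7702BE1BC333864A.
Split into bytes (most-significant first): 77 02 BE 1B C3 33 86 4A.
In big-endian order the high byte comes first in memory.
So the memory order matches the most-significant-first order: 77 02 BE 1B C3 33 86 4A.

77 02 BE 1B C3 33 86 4A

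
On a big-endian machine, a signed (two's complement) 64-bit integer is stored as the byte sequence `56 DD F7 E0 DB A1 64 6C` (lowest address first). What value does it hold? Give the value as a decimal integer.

Big-endian stores the most-significant byte at the lowest address.
The bytes are already most-significant first: 0x56DDF7E0DBA1646C.
0x56DDF7E0DBA1646C = 6259431602244379756.

6259431602244379756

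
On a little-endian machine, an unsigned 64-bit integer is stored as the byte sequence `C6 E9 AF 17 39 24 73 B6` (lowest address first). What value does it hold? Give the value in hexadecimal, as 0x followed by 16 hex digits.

0xB673243917AFE9C6

Little-endian stores the least-significant byte at the lowest address.
Reassemble most-significant byte first: B6 73 24 39 17 AF E9 C6 → 0xB673243917AFE9C6.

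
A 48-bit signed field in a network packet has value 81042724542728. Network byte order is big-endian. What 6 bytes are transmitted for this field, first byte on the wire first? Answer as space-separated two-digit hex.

81042724542728 in hexadecimal, padded to 48 bits, is 0x49B53ACED908.
Split into bytes (most-significant first): 49 B5 3A CE D9 08.
In big-endian order the high byte comes first in memory.
So the memory order matches the most-significant-first order: 49 B5 3A CE D9 08.

49 B5 3A CE D9 08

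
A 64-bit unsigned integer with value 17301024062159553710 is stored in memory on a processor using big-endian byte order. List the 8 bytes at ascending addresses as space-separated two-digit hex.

F0 19 95 B8 43 81 84 AE

17301024062159553710 in hexadecimal, padded to 64 bits, is 0xF01995B8438184AE.
Split into bytes (most-significant first): F0 19 95 B8 43 81 84 AE.
Big-endian stores the most-significant byte at the lowest address.
So the memory order matches the most-significant-first order: F0 19 95 B8 43 81 84 AE.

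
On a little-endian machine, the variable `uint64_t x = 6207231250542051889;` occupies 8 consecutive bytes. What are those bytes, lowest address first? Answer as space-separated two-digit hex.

6207231250542051889 in hexadecimal, padded to 64 bits, is 0x562483EF5F434231.
Split into bytes (most-significant first): 56 24 83 EF 5F 43 42 31.
Little-endian stores the least-significant byte at the lowest address.
So at ascending addresses the bytes are 31 42 43 5F EF 83 24 56.

31 42 43 5F EF 83 24 56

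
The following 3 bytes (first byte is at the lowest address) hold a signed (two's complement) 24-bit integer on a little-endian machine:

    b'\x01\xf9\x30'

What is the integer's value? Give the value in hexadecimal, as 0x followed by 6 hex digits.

Little-endian stores the least-significant byte at the lowest address.
Reassemble most-significant byte first: 30 F9 01 → 0x30F901.

0x30F901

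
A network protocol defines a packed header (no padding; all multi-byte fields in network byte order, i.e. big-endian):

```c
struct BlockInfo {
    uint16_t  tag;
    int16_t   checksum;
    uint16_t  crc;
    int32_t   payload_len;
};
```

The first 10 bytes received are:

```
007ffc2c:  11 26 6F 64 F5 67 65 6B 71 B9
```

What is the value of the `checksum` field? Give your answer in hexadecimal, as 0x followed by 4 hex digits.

0x6F64

`checksum` follows `tag` (2 bytes), so it starts at byte offset 2 and occupies 2 bytes.
Bytes at offsets 2..3: 6F 64.
In big-endian order the high byte comes first in memory.
The bytes are already most-significant first: 0x6F64.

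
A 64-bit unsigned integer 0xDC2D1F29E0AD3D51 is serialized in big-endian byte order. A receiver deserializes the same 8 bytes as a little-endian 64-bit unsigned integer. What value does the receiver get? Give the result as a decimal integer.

Stored big-endian, the bytes at ascending addresses are DC 2D 1F 29 E0 AD 3D 51.
Read back as little-endian, the first byte is least significant, giving 0x513DADE0291F2DDC.
0x513DADE0291F2DDC = 5854026268925701596.

5854026268925701596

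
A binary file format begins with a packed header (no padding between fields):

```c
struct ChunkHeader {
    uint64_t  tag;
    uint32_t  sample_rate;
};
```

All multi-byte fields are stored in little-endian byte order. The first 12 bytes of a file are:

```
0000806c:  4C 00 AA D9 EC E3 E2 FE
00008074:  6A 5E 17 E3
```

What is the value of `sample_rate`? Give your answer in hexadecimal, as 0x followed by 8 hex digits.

0xE3175E6A

`sample_rate` follows `tag` (8 bytes), so it starts at byte offset 8 and occupies 4 bytes.
Bytes at offsets 8..11: 6A 5E 17 E3.
Little-endian stores the least-significant byte at the lowest address.
Reassemble most-significant byte first: E3 17 5E 6A → 0xE3175E6A.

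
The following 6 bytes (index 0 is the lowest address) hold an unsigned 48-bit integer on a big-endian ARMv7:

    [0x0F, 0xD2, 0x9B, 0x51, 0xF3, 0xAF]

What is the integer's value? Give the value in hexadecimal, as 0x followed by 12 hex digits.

Big-endian stores the most-significant byte at the lowest address.
The bytes are already most-significant first: 0x0FD29B51F3AF.

0x0FD29B51F3AF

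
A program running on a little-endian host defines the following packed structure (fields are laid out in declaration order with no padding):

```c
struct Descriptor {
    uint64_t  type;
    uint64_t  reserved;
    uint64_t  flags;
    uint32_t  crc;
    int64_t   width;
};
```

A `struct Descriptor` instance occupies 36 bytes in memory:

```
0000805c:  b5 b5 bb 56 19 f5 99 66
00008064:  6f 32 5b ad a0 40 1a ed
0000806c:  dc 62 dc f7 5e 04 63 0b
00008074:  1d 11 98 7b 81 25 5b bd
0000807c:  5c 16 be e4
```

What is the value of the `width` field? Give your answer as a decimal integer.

`width` follows `type` (8 B), `reserved` (8 B), `flags` (8 B), `crc` (4 B), so it starts at offset 8 + 8 + 8 + 4 = 28 and occupies 8 bytes.
Bytes at offsets 28..35: 81 25 5B BD 5C 16 BE E4.
In little-endian order the low byte comes first in memory.
Reassemble most-significant byte first: E4 BE 16 5C BD 5B 25 81 → 0xE4BE165CBD5B2581.
Top bit is set, so as a signed 64-bit value this is 0xE4BE165CBD5B2581 − 2^64 = -1964107799917288063.

-1964107799917288063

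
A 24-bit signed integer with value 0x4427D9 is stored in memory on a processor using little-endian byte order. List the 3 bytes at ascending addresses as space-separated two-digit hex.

D9 27 44

Split into bytes (most-significant first): 44 27 D9.
Little-endian stores the least-significant byte at the lowest address.
So at ascending addresses the bytes are D9 27 44.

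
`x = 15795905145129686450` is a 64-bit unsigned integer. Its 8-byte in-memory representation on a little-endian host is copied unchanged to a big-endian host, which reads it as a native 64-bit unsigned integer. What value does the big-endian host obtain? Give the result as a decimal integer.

15795905145129686450 in 64-bit hexadecimal is 0xDB36540A093855B2.
Stored little-endian, the bytes at ascending addresses are B2 55 38 09 0A 54 36 DB.
Read back as big-endian, the last byte is least significant, giving 0xB25538090A5436DB.
0xB25538090A5436DB = 12850238723250730715.

12850238723250730715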